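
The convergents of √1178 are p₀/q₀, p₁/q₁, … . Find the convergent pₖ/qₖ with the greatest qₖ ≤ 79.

2025/59

√1178 = [34; 3, 9, 2, 9, 3, 68, …] (period length 6).
Convergents:
  p_0/q_0 = 34/1
  p_1/q_1 = 103/3
  p_2/q_2 = 961/28
  p_3/q_3 = 2025/59
  p_4/q_4 = 19186/559
q_3 = 59 ≤ 79 < 559 = q_4, so the answer is 2025/59.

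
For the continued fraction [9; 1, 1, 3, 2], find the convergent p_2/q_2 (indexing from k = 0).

19/2

Using pₖ = aₖpₖ₋₁ + pₖ₋₂, qₖ = aₖqₖ₋₁ + qₖ₋₂ (with p₋₁=1, p₋₂=0, q₋₁=0, q₋₂=1):
  k=0: a=9, p=9, q=1
  k=1: a=1, p=10, q=1
  k=2: a=1, p=19, q=2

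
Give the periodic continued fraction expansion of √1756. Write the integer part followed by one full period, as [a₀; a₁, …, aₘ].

a₀ = ⌊√1756⌋ = 41.

[41; 1, 9, 2, 20, 2, 9, 1, 82]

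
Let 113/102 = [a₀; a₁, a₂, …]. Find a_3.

1

113 = 1·102 + 11   →  a_0 = 1
102 = 9·11 + 3   →  a_1 = 9
11 = 3·3 + 2   →  a_2 = 3
3 = 1·2 + 1   →  a_3 = 1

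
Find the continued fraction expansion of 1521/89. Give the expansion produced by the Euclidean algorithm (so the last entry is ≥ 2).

[17; 11, 8]

1521 = 17*89 + 8
89 = 11*8 + 1
8 = 8*1 + 0  (stop)
So 1521/89 = [17; 11, 8].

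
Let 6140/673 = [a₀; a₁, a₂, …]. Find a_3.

6140 = 9·673 + 83   →  a_0 = 9
673 = 8·83 + 9   →  a_1 = 8
83 = 9·9 + 2   →  a_2 = 9
9 = 4·2 + 1   →  a_3 = 4

4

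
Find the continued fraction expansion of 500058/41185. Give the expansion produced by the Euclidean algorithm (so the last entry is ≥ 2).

[12; 7, 18, 3, 3, 10, 3]

500058 = 12×41185 + 5838
41185 = 7×5838 + 319
5838 = 18×319 + 96
319 = 3×96 + 31
96 = 3×31 + 3
31 = 10×3 + 1
3 = 3×1 + 0  (stop)
So 500058/41185 = [12; 7, 18, 3, 3, 10, 3].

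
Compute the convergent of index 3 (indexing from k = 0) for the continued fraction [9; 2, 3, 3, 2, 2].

Using pₖ = aₖpₖ₋₁ + pₖ₋₂, qₖ = aₖqₖ₋₁ + qₖ₋₂ (with p₋₁=1, p₋₂=0, q₋₁=0, q₋₂=1):
  k=0: a=9, p=9, q=1
  k=1: a=2, p=19, q=2
  k=2: a=3, p=66, q=7
  k=3: a=3, p=217, q=23

217/23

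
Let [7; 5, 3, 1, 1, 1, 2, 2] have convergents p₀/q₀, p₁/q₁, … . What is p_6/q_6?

Using pₖ = aₖpₖ₋₁ + pₖ₋₂, qₖ = aₖqₖ₋₁ + qₖ₋₂ (with p₋₁=1, p₋₂=0, q₋₁=0, q₋₂=1):
  k=0: a=7, p=7, q=1
  k=1: a=5, p=36, q=5
  k=2: a=3, p=115, q=16
  k=3: a=1, p=151, q=21
  k=4: a=1, p=266, q=37
  k=5: a=1, p=417, q=58
  k=6: a=2, p=1100, q=153

1100/153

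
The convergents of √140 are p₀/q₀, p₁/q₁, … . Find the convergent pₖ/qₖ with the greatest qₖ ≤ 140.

√140 = [11; 1, 4, 1, 22, …] (period length 4).
Convergents:
  p_0/q_0 = 11/1
  p_1/q_1 = 12/1
  p_2/q_2 = 59/5
  p_3/q_3 = 71/6
  p_4/q_4 = 1621/137
  p_5/q_5 = 1692/143
q_4 = 137 ≤ 140 < 143 = q_5, so the answer is 1621/137.

1621/137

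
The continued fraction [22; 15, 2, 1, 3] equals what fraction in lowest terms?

Fold from the inside: start with 3/1.
  1 + 1/3 = 4/3
  2 + 3/4 = 11/4
  15 + 4/11 = 169/11
  22 + 11/169 = 3729/169

3729/169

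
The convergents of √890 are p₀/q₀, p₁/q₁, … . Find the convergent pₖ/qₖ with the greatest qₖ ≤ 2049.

√890 = [29; 1, 4, 1, 58, …] (period length 4).
Convergents:
  p_0/q_0 = 29/1
  p_1/q_1 = 30/1
  p_2/q_2 = 149/5
  p_3/q_3 = 179/6
  p_4/q_4 = 10531/353
  p_5/q_5 = 10710/359
  p_6/q_6 = 53371/1789
  p_7/q_7 = 64081/2148
q_6 = 1789 ≤ 2049 < 2148 = q_7, so the answer is 53371/1789.

53371/1789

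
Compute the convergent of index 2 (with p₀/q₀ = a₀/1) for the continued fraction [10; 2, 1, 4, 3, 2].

Using pₖ = aₖpₖ₋₁ + pₖ₋₂, qₖ = aₖqₖ₋₁ + qₖ₋₂ (with p₋₁=1, p₋₂=0, q₋₁=0, q₋₂=1):
  k=0: a=10, p=10, q=1
  k=1: a=2, p=21, q=2
  k=2: a=1, p=31, q=3

31/3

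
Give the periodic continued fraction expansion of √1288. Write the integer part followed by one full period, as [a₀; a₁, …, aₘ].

[35; 1, 7, 1, 70]

a₀ = ⌊√1288⌋ = 35.
With m₀=0, d₀=1 and mₖ₊₁ = dₖaₖ − mₖ, dₖ₊₁ = (n − mₖ₊₁²)/dₖ, aₖ₊₁ = ⌊(a₀+mₖ₊₁)/dₖ₊₁⌋:
  k=1: m=35, d=63, a=1
  k=2: m=28, d=8, a=7
  k=3: m=28, d=63, a=1
  k=4: m=35, d=1, a=70
d=1 and a=2a₀=70 at k=4, so the next step gives (m, d) = (35, 63) again — its k=1 value — and the period has length 4.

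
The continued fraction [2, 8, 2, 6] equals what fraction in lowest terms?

233/110

Fold from the inside: start with 6/1.
  2 + 1/6 = 13/6
  8 + 6/13 = 110/13
  2 + 13/110 = 233/110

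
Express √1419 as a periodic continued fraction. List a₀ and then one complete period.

[37; 1, 2, 37, 2, 1, 74]

a₀ = ⌊√1419⌋ = 37.
With m₀=0, d₀=1 and mₖ₊₁ = dₖaₖ − mₖ, dₖ₊₁ = (n − mₖ₊₁²)/dₖ, aₖ₊₁ = ⌊(a₀+mₖ₊₁)/dₖ₊₁⌋:
  k=1: m=37, d=50, a=1
  k=2: m=13, d=25, a=2
  k=3: m=37, d=2, a=37
  k=4: m=37, d=25, a=2
  k=5: m=13, d=50, a=1
  k=6: m=37, d=1, a=74
d=1 and a=2a₀=74 at k=6, so the next step gives (m, d) = (37, 50) again — its k=1 value — and the period has length 6.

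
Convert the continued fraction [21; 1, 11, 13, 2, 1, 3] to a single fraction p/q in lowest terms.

Fold from the inside: start with 3/1.
  1 + 1/3 = 4/3
  2 + 3/4 = 11/4
  13 + 4/11 = 147/11
  11 + 11/147 = 1628/147
  1 + 147/1628 = 1775/1628
  21 + 1628/1775 = 38903/1775

38903/1775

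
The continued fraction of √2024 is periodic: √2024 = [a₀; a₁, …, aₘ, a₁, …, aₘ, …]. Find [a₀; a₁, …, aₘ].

a₀ = ⌊√2024⌋ = 44.

[44; 1, 88]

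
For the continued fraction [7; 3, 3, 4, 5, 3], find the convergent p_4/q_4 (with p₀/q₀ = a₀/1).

Using pₖ = aₖpₖ₋₁ + pₖ₋₂, qₖ = aₖqₖ₋₁ + qₖ₋₂ (with p₋₁=1, p₋₂=0, q₋₁=0, q₋₂=1):
  k=0: a=7, p=7, q=1
  k=1: a=3, p=22, q=3
  k=2: a=3, p=73, q=10
  k=3: a=4, p=314, q=43
  k=4: a=5, p=1643, q=225

1643/225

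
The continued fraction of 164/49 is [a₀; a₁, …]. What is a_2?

1

164 = 3·49 + 17   →  a_0 = 3
49 = 2·17 + 15   →  a_1 = 2
17 = 1·15 + 2   →  a_2 = 1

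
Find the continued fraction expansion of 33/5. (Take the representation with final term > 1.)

33 = 6*5 + 3
5 = 1*3 + 2
3 = 1*2 + 1
2 = 2*1 + 0  (stop)
So 33/5 = [6; 1, 1, 2].

[6; 1, 1, 2]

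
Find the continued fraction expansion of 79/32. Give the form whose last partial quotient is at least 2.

79 = 2·32 + 15
32 = 2·15 + 2
15 = 7·2 + 1
2 = 2·1 + 0  (stop)
So 79/32 = [2; 2, 7, 2].

[2; 2, 7, 2]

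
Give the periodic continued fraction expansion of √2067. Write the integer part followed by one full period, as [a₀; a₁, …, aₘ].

a₀ = ⌊√2067⌋ = 45.
With m₀=0, d₀=1 and mₖ₊₁ = dₖaₖ − mₖ, dₖ₊₁ = (n − mₖ₊₁²)/dₖ, aₖ₊₁ = ⌊(a₀+mₖ₊₁)/dₖ₊₁⌋:
  k=1: m=45, d=42, a=2
  k=2: m=39, d=13, a=6
  k=3: m=39, d=42, a=2
  k=4: m=45, d=1, a=90
d=1 and a=2a₀=90 at k=4, so the next step gives (m, d) = (45, 42) again — its k=1 value — and the period has length 4.

[45; 2, 6, 2, 90]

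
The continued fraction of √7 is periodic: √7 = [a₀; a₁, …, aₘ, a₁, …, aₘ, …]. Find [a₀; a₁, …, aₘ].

[2; 1, 1, 1, 4]

a₀ = ⌊√7⌋ = 2.
With m₀=0, d₀=1 and mₖ₊₁ = dₖaₖ − mₖ, dₖ₊₁ = (n − mₖ₊₁²)/dₖ, aₖ₊₁ = ⌊(a₀+mₖ₊₁)/dₖ₊₁⌋:
  k=1: m=2, d=3, a=1
  k=2: m=1, d=2, a=1
  k=3: m=1, d=3, a=1
  k=4: m=2, d=1, a=4
d=1 and a=2a₀=4 at k=4, so the next step gives (m, d) = (2, 3) again — its k=1 value — and the period has length 4.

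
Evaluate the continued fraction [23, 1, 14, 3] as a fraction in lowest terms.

Using pₖ = aₖpₖ₋₁ + pₖ₋₂ and qₖ = aₖqₖ₋₁ + qₖ₋₂:
  k=0: a=23, p=23, q=1
  k=1: a=1, p=24, q=1
  k=2: a=14, p=359, q=15
  k=3: a=3, p=1101, q=46

1101/46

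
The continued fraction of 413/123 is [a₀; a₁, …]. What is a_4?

1

413 = 3·123 + 44   →  a_0 = 3
123 = 2·44 + 35   →  a_1 = 2
44 = 1·35 + 9   →  a_2 = 1
35 = 3·9 + 8   →  a_3 = 3
9 = 1·8 + 1   →  a_4 = 1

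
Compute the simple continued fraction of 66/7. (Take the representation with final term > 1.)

[9; 2, 3]

66 = 9·7 + 3
7 = 2·3 + 1
3 = 3·1 + 0  (stop)
So 66/7 = [9; 2, 3].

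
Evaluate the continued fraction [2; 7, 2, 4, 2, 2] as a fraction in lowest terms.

779/365

Fold from the inside: start with 2/1.
  2 + 1/2 = 5/2
  4 + 2/5 = 22/5
  2 + 5/22 = 49/22
  7 + 22/49 = 365/49
  2 + 49/365 = 779/365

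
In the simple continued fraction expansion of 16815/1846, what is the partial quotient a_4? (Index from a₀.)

16815 = 9·1846 + 201   →  a_0 = 9
1846 = 9·201 + 37   →  a_1 = 9
201 = 5·37 + 16   →  a_2 = 5
37 = 2·16 + 5   →  a_3 = 2
16 = 3·5 + 1   →  a_4 = 3

3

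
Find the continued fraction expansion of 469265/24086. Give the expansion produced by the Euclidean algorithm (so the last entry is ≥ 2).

469265 = 19×24086 + 11631
24086 = 2×11631 + 824
11631 = 14×824 + 95
824 = 8×95 + 64
95 = 1×64 + 31
64 = 2×31 + 2
31 = 15×2 + 1
2 = 2×1 + 0  (stop)
So 469265/24086 = [19; 2, 14, 8, 1, 2, 15, 2].

[19; 2, 14, 8, 1, 2, 15, 2]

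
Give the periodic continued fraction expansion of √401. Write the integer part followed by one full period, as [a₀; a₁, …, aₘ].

a₀ = ⌊√401⌋ = 20.

[20; 40]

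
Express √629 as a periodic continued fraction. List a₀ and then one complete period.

[25; 12, 1, 1, 12, 50]

a₀ = ⌊√629⌋ = 25.
With m₀=0, d₀=1 and mₖ₊₁ = dₖaₖ − mₖ, dₖ₊₁ = (n − mₖ₊₁²)/dₖ, aₖ₊₁ = ⌊(a₀+mₖ₊₁)/dₖ₊₁⌋:
  k=1: m=25, d=4, a=12
  k=2: m=23, d=25, a=1
  k=3: m=2, d=25, a=1
  k=4: m=23, d=4, a=12
  k=5: m=25, d=1, a=50
d=1 and a=2a₀=50 at k=5, so the next step gives (m, d) = (25, 4) again — its k=1 value — and the period has length 5.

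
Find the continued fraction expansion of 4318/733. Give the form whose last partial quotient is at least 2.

[5; 1, 8, 6, 6, 2]

4318 = 5×733 + 653
733 = 1×653 + 80
653 = 8×80 + 13
80 = 6×13 + 2
13 = 6×2 + 1
2 = 2×1 + 0  (stop)
So 4318/733 = [5; 1, 8, 6, 6, 2].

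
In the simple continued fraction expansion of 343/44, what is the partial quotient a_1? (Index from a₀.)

343 = 7·44 + 35   →  a_0 = 7
44 = 1·35 + 9   →  a_1 = 1

1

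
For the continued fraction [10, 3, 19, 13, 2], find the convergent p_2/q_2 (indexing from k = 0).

Using pₖ = aₖpₖ₋₁ + pₖ₋₂, qₖ = aₖqₖ₋₁ + qₖ₋₂ (with p₋₁=1, p₋₂=0, q₋₁=0, q₋₂=1):
  k=0: a=10, p=10, q=1
  k=1: a=3, p=31, q=3
  k=2: a=19, p=599, q=58

599/58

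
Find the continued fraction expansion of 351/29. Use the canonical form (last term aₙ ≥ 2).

[12; 9, 1, 2]

351 = 12*29 + 3
29 = 9*3 + 2
3 = 1*2 + 1
2 = 2*1 + 0  (stop)
So 351/29 = [12; 9, 1, 2].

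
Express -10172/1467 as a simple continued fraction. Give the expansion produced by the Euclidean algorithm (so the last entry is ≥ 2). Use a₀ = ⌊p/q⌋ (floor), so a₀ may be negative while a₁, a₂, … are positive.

-10172 = -7*1467 + 97
1467 = 15*97 + 12
97 = 8*12 + 1
12 = 12*1 + 0  (stop)
So -10172/1467 = [-7; 15, 8, 12].

[-7; 15, 8, 12]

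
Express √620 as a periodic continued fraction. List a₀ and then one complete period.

[24; 1, 8, 1, 48]

a₀ = ⌊√620⌋ = 24.
With m₀=0, d₀=1 and mₖ₊₁ = dₖaₖ − mₖ, dₖ₊₁ = (n − mₖ₊₁²)/dₖ, aₖ₊₁ = ⌊(a₀+mₖ₊₁)/dₖ₊₁⌋:
  k=1: m=24, d=44, a=1
  k=2: m=20, d=5, a=8
  k=3: m=20, d=44, a=1
  k=4: m=24, d=1, a=48
d=1 and a=2a₀=48 at k=4, so the next step gives (m, d) = (24, 44) again — its k=1 value — and the period has length 4.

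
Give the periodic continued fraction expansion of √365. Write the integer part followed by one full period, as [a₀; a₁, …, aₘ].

a₀ = ⌊√365⌋ = 19.
With m₀=0, d₀=1 and mₖ₊₁ = dₖaₖ − mₖ, dₖ₊₁ = (n − mₖ₊₁²)/dₖ, aₖ₊₁ = ⌊(a₀+mₖ₊₁)/dₖ₊₁⌋:
  k=1: m=19, d=4, a=9
  k=2: m=17, d=19, a=1
  k=3: m=2, d=19, a=1
  k=4: m=17, d=4, a=9
  k=5: m=19, d=1, a=38
d=1 and a=2a₀=38 at k=5, so the next step gives (m, d) = (19, 4) again — its k=1 value — and the period has length 5.

[19; 9, 1, 1, 9, 38]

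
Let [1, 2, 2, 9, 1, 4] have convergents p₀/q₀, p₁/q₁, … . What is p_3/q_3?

66/47

Using pₖ = aₖpₖ₋₁ + pₖ₋₂, qₖ = aₖqₖ₋₁ + qₖ₋₂ (with p₋₁=1, p₋₂=0, q₋₁=0, q₋₂=1):
  k=0: a=1, p=1, q=1
  k=1: a=2, p=3, q=2
  k=2: a=2, p=7, q=5
  k=3: a=9, p=66, q=47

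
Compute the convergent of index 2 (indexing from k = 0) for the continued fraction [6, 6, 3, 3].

Using pₖ = aₖpₖ₋₁ + pₖ₋₂, qₖ = aₖqₖ₋₁ + qₖ₋₂ (with p₋₁=1, p₋₂=0, q₋₁=0, q₋₂=1):
  k=0: a=6, p=6, q=1
  k=1: a=6, p=37, q=6
  k=2: a=3, p=117, q=19

117/19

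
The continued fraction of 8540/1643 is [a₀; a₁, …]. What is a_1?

8540 = 5·1643 + 325   →  a_0 = 5
1643 = 5·325 + 18   →  a_1 = 5

5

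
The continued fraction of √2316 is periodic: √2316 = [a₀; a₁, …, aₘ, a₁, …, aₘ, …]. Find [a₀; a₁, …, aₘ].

[48; 8, 96]

a₀ = ⌊√2316⌋ = 48.
With m₀=0, d₀=1 and mₖ₊₁ = dₖaₖ − mₖ, dₖ₊₁ = (n − mₖ₊₁²)/dₖ, aₖ₊₁ = ⌊(a₀+mₖ₊₁)/dₖ₊₁⌋:
  k=1: m=48, d=12, a=8
  k=2: m=48, d=1, a=96
d=1 and a=2a₀=96 at k=2, so the next step gives (m, d) = (48, 12) again — its k=1 value — and the period has length 2.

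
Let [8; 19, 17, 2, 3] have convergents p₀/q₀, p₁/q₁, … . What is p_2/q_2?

Using pₖ = aₖpₖ₋₁ + pₖ₋₂, qₖ = aₖqₖ₋₁ + qₖ₋₂ (with p₋₁=1, p₋₂=0, q₋₁=0, q₋₂=1):
  k=0: a=8, p=8, q=1
  k=1: a=19, p=153, q=19
  k=2: a=17, p=2609, q=324

2609/324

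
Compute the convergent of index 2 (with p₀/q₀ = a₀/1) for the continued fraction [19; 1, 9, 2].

Using pₖ = aₖpₖ₋₁ + pₖ₋₂, qₖ = aₖqₖ₋₁ + qₖ₋₂ (with p₋₁=1, p₋₂=0, q₋₁=0, q₋₂=1):
  k=0: a=19, p=19, q=1
  k=1: a=1, p=20, q=1
  k=2: a=9, p=199, q=10

199/10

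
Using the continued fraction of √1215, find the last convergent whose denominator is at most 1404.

√1215 = [34; 1, 5, 1, 68, …] (period length 4).
Convergents:
  p_0/q_0 = 34/1
  p_1/q_1 = 35/1
  p_2/q_2 = 209/6
  p_3/q_3 = 244/7
  p_4/q_4 = 16801/482
  p_5/q_5 = 17045/489
  p_6/q_6 = 102026/2927
q_5 = 489 ≤ 1404 < 2927 = q_6, so the answer is 17045/489.

17045/489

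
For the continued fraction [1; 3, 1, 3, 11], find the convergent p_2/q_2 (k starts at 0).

Using pₖ = aₖpₖ₋₁ + pₖ₋₂, qₖ = aₖqₖ₋₁ + qₖ₋₂ (with p₋₁=1, p₋₂=0, q₋₁=0, q₋₂=1):
  k=0: a=1, p=1, q=1
  k=1: a=3, p=4, q=3
  k=2: a=1, p=5, q=4

5/4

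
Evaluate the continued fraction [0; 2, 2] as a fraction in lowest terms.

2/5

Fold from the inside: start with 2/1.
  2 + 1/2 = 5/2
  0 + 2/5 = 2/5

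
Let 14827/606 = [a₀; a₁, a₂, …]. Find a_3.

13

14827 = 24·606 + 283   →  a_0 = 24
606 = 2·283 + 40   →  a_1 = 2
283 = 7·40 + 3   →  a_2 = 7
40 = 13·3 + 1   →  a_3 = 13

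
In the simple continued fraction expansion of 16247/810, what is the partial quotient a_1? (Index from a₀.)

17

16247 = 20·810 + 47   →  a_0 = 20
810 = 17·47 + 11   →  a_1 = 17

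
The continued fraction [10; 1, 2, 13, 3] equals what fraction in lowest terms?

Using pₖ = aₖpₖ₋₁ + pₖ₋₂ and qₖ = aₖqₖ₋₁ + qₖ₋₂:
  k=0: a=10, p=10, q=1
  k=1: a=1, p=11, q=1
  k=2: a=2, p=32, q=3
  k=3: a=13, p=427, q=40
  k=4: a=3, p=1313, q=123

1313/123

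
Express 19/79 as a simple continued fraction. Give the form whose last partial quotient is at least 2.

[0; 4, 6, 3]

19 = 0*79 + 19
79 = 4*19 + 3
19 = 6*3 + 1
3 = 3*1 + 0  (stop)
So 19/79 = [0; 4, 6, 3].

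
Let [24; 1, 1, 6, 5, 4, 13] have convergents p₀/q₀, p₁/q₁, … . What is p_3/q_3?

319/13

Using pₖ = aₖpₖ₋₁ + pₖ₋₂, qₖ = aₖqₖ₋₁ + qₖ₋₂ (with p₋₁=1, p₋₂=0, q₋₁=0, q₋₂=1):
  k=0: a=24, p=24, q=1
  k=1: a=1, p=25, q=1
  k=2: a=1, p=49, q=2
  k=3: a=6, p=319, q=13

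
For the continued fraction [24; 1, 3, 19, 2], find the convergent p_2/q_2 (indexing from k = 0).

Using pₖ = aₖpₖ₋₁ + pₖ₋₂, qₖ = aₖqₖ₋₁ + qₖ₋₂ (with p₋₁=1, p₋₂=0, q₋₁=0, q₋₂=1):
  k=0: a=24, p=24, q=1
  k=1: a=1, p=25, q=1
  k=2: a=3, p=99, q=4

99/4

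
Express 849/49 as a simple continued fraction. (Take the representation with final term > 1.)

[17; 3, 16]

849 = 17·49 + 16
49 = 3·16 + 1
16 = 16·1 + 0  (stop)
So 849/49 = [17; 3, 16].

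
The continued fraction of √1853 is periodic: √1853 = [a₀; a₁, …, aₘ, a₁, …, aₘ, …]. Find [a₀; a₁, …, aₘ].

[43; 21, 1, 1, 21, 86]

a₀ = ⌊√1853⌋ = 43.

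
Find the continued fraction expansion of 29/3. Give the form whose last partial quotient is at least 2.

[9; 1, 2]

29 = 9*3 + 2
3 = 1*2 + 1
2 = 2*1 + 0  (stop)
So 29/3 = [9; 1, 2].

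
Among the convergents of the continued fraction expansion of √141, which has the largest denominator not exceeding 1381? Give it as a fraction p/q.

15781/1329

√141 = [11; 1, 6, 1, 22, …] (period length 4).
Convergents:
  p_0/q_0 = 11/1
  p_1/q_1 = 12/1
  p_2/q_2 = 83/7
  p_3/q_3 = 95/8
  p_4/q_4 = 2173/183
  p_5/q_5 = 2268/191
  p_6/q_6 = 15781/1329
  p_7/q_7 = 18049/1520
q_6 = 1329 ≤ 1381 < 1520 = q_7, so the answer is 15781/1329.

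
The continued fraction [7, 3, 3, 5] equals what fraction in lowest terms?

Fold from the inside: start with 5/1.
  3 + 1/5 = 16/5
  3 + 5/16 = 53/16
  7 + 16/53 = 387/53

387/53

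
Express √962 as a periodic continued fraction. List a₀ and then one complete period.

a₀ = ⌊√962⌋ = 31.

[31; 62]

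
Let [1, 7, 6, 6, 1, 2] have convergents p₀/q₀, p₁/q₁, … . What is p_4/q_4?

Using pₖ = aₖpₖ₋₁ + pₖ₋₂, qₖ = aₖqₖ₋₁ + qₖ₋₂ (with p₋₁=1, p₋₂=0, q₋₁=0, q₋₂=1):
  k=0: a=1, p=1, q=1
  k=1: a=7, p=8, q=7
  k=2: a=6, p=49, q=43
  k=3: a=6, p=302, q=265
  k=4: a=1, p=351, q=308

351/308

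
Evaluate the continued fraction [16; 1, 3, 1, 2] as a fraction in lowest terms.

Fold from the inside: start with 2/1.
  1 + 1/2 = 3/2
  3 + 2/3 = 11/3
  1 + 3/11 = 14/11
  16 + 11/14 = 235/14

235/14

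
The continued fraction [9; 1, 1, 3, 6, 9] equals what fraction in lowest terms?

3856/403

Fold from the inside: start with 9/1.
  6 + 1/9 = 55/9
  3 + 9/55 = 174/55
  1 + 55/174 = 229/174
  1 + 174/229 = 403/229
  9 + 229/403 = 3856/403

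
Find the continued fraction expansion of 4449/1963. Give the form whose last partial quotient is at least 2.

4449 = 2×1963 + 523
1963 = 3×523 + 394
523 = 1×394 + 129
394 = 3×129 + 7
129 = 18×7 + 3
7 = 2×3 + 1
3 = 3×1 + 0  (stop)
So 4449/1963 = [2; 3, 1, 3, 18, 2, 3].

[2; 3, 1, 3, 18, 2, 3]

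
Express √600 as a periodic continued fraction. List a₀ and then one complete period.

a₀ = ⌊√600⌋ = 24.

[24; 2, 48]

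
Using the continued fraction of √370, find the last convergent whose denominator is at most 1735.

√370 = [19; 4, 4, 38, …] (period length 3).
Convergents:
  p_0/q_0 = 19/1
  p_1/q_1 = 77/4
  p_2/q_2 = 327/17
  p_3/q_3 = 12503/650
  p_4/q_4 = 50339/2617
q_3 = 650 ≤ 1735 < 2617 = q_4, so the answer is 12503/650.

12503/650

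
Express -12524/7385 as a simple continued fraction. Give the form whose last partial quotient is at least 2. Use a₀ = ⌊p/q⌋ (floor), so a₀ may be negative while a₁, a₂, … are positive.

[-2; 3, 3, 2, 8, 4, 9]

-12524 = -2*7385 + 2246
7385 = 3*2246 + 647
2246 = 3*647 + 305
647 = 2*305 + 37
305 = 8*37 + 9
37 = 4*9 + 1
9 = 9*1 + 0  (stop)
So -12524/7385 = [-2; 3, 3, 2, 8, 4, 9].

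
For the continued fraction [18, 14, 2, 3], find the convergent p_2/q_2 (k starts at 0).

524/29

Using pₖ = aₖpₖ₋₁ + pₖ₋₂, qₖ = aₖqₖ₋₁ + qₖ₋₂ (with p₋₁=1, p₋₂=0, q₋₁=0, q₋₂=1):
  k=0: a=18, p=18, q=1
  k=1: a=14, p=253, q=14
  k=2: a=2, p=524, q=29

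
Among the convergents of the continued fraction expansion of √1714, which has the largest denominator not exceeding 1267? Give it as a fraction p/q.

34321/829

√1714 = [41; 2, 2, 82, …] (period length 3).
Convergents:
  p_0/q_0 = 41/1
  p_1/q_1 = 83/2
  p_2/q_2 = 207/5
  p_3/q_3 = 17057/412
  p_4/q_4 = 34321/829
  p_5/q_5 = 85699/2070
q_4 = 829 ≤ 1267 < 2070 = q_5, so the answer is 34321/829.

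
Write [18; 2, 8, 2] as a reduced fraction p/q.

665/36

Using pₖ = aₖpₖ₋₁ + pₖ₋₂ and qₖ = aₖqₖ₋₁ + qₖ₋₂:
  k=0: a=18, p=18, q=1
  k=1: a=2, p=37, q=2
  k=2: a=8, p=314, q=17
  k=3: a=2, p=665, q=36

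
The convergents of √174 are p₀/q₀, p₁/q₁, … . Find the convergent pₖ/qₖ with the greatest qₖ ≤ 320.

1451/110

√174 = [13; 5, 4, 5, 26, …] (period length 4).
Convergents:
  p_0/q_0 = 13/1
  p_1/q_1 = 66/5
  p_2/q_2 = 277/21
  p_3/q_3 = 1451/110
  p_4/q_4 = 38003/2881
q_3 = 110 ≤ 320 < 2881 = q_4, so the answer is 1451/110.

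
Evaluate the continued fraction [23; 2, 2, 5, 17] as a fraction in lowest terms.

10861/464

Using pₖ = aₖpₖ₋₁ + pₖ₋₂ and qₖ = aₖqₖ₋₁ + qₖ₋₂:
  k=0: a=23, p=23, q=1
  k=1: a=2, p=47, q=2
  k=2: a=2, p=117, q=5
  k=3: a=5, p=632, q=27
  k=4: a=17, p=10861, q=464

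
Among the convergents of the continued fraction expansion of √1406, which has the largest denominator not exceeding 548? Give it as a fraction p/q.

11249/300

√1406 = [37; 2, 74, …] (period length 2).
Convergents:
  p_0/q_0 = 37/1
  p_1/q_1 = 75/2
  p_2/q_2 = 5587/149
  p_3/q_3 = 11249/300
  p_4/q_4 = 838013/22349
q_3 = 300 ≤ 548 < 22349 = q_4, so the answer is 11249/300.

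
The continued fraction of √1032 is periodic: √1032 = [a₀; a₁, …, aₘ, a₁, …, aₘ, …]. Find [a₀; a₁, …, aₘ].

a₀ = ⌊√1032⌋ = 32.
With m₀=0, d₀=1 and mₖ₊₁ = dₖaₖ − mₖ, dₖ₊₁ = (n − mₖ₊₁²)/dₖ, aₖ₊₁ = ⌊(a₀+mₖ₊₁)/dₖ₊₁⌋:
  k=1: m=32, d=8, a=8
  k=2: m=32, d=1, a=64
d=1 and a=2a₀=64 at k=2, so the next step gives (m, d) = (32, 8) again — its k=1 value — and the period has length 2.

[32; 8, 64]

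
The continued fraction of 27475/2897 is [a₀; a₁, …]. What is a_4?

27475 = 9·2897 + 1402   →  a_0 = 9
2897 = 2·1402 + 93   →  a_1 = 2
1402 = 15·93 + 7   →  a_2 = 15
93 = 13·7 + 2   →  a_3 = 13
7 = 3·2 + 1   →  a_4 = 3

3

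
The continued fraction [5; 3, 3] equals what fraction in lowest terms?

Using pₖ = aₖpₖ₋₁ + pₖ₋₂ and qₖ = aₖqₖ₋₁ + qₖ₋₂:
  k=0: a=5, p=5, q=1
  k=1: a=3, p=16, q=3
  k=2: a=3, p=53, q=10

53/10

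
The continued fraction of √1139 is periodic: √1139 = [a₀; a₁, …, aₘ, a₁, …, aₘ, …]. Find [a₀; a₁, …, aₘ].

[33; 1, 2, 1, 66]

a₀ = ⌊√1139⌋ = 33.
With m₀=0, d₀=1 and mₖ₊₁ = dₖaₖ − mₖ, dₖ₊₁ = (n − mₖ₊₁²)/dₖ, aₖ₊₁ = ⌊(a₀+mₖ₊₁)/dₖ₊₁⌋:
  k=1: m=33, d=50, a=1
  k=2: m=17, d=17, a=2
  k=3: m=17, d=50, a=1
  k=4: m=33, d=1, a=66
d=1 and a=2a₀=66 at k=4, so the next step gives (m, d) = (33, 50) again — its k=1 value — and the period has length 4.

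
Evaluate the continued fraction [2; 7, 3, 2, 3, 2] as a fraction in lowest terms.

857/401

Fold from the inside: start with 2/1.
  3 + 1/2 = 7/2
  2 + 2/7 = 16/7
  3 + 7/16 = 55/16
  7 + 16/55 = 401/55
  2 + 55/401 = 857/401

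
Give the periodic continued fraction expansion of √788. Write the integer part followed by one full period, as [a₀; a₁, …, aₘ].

a₀ = ⌊√788⌋ = 28.
With m₀=0, d₀=1 and mₖ₊₁ = dₖaₖ − mₖ, dₖ₊₁ = (n − mₖ₊₁²)/dₖ, aₖ₊₁ = ⌊(a₀+mₖ₊₁)/dₖ₊₁⌋:
  k=1: m=28, d=4, a=14
  k=2: m=28, d=1, a=56
d=1 and a=2a₀=56 at k=2, so the next step gives (m, d) = (28, 4) again — its k=1 value — and the period has length 2.

[28; 14, 56]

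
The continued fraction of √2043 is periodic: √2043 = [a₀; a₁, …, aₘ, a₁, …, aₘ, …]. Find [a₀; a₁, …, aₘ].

a₀ = ⌊√2043⌋ = 45.
With m₀=0, d₀=1 and mₖ₊₁ = dₖaₖ − mₖ, dₖ₊₁ = (n − mₖ₊₁²)/dₖ, aₖ₊₁ = ⌊(a₀+mₖ₊₁)/dₖ₊₁⌋:
  k=1: m=45, d=18, a=5
  k=2: m=45, d=1, a=90
d=1 and a=2a₀=90 at k=2, so the next step gives (m, d) = (45, 18) again — its k=1 value — and the period has length 2.

[45; 5, 90]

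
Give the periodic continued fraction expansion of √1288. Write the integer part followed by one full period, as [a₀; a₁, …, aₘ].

a₀ = ⌊√1288⌋ = 35.
With m₀=0, d₀=1 and mₖ₊₁ = dₖaₖ − mₖ, dₖ₊₁ = (n − mₖ₊₁²)/dₖ, aₖ₊₁ = ⌊(a₀+mₖ₊₁)/dₖ₊₁⌋:
  k=1: m=35, d=63, a=1
  k=2: m=28, d=8, a=7
  k=3: m=28, d=63, a=1
  k=4: m=35, d=1, a=70
d=1 and a=2a₀=70 at k=4, so the next step gives (m, d) = (35, 63) again — its k=1 value — and the period has length 4.

[35; 1, 7, 1, 70]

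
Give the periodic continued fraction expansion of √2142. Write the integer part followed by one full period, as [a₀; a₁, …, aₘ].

a₀ = ⌊√2142⌋ = 46.

[46; 3, 1, 1, 4, 1, 1, 3, 92]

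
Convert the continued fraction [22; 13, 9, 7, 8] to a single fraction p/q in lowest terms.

150781/6830

Using pₖ = aₖpₖ₋₁ + pₖ₋₂ and qₖ = aₖqₖ₋₁ + qₖ₋₂:
  k=0: a=22, p=22, q=1
  k=1: a=13, p=287, q=13
  k=2: a=9, p=2605, q=118
  k=3: a=7, p=18522, q=839
  k=4: a=8, p=150781, q=6830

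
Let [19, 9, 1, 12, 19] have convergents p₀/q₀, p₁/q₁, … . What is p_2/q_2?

191/10

Using pₖ = aₖpₖ₋₁ + pₖ₋₂, qₖ = aₖqₖ₋₁ + qₖ₋₂ (with p₋₁=1, p₋₂=0, q₋₁=0, q₋₂=1):
  k=0: a=19, p=19, q=1
  k=1: a=9, p=172, q=9
  k=2: a=1, p=191, q=10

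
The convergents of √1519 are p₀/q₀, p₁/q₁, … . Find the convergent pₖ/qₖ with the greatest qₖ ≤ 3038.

117001/3002

√1519 = [38; 1, 37, 1, 76, …] (period length 4).
Convergents:
  p_0/q_0 = 38/1
  p_1/q_1 = 39/1
  p_2/q_2 = 1481/38
  p_3/q_3 = 1520/39
  p_4/q_4 = 117001/3002
  p_5/q_5 = 118521/3041
q_4 = 3002 ≤ 3038 < 3041 = q_5, so the answer is 117001/3002.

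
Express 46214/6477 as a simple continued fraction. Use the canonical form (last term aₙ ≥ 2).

46214 = 7*6477 + 875
6477 = 7*875 + 352
875 = 2*352 + 171
352 = 2*171 + 10
171 = 17*10 + 1
10 = 10*1 + 0  (stop)
So 46214/6477 = [7; 7, 2, 2, 17, 10].

[7; 7, 2, 2, 17, 10]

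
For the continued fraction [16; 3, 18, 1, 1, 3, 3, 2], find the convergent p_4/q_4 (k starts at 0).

Using pₖ = aₖpₖ₋₁ + pₖ₋₂, qₖ = aₖqₖ₋₁ + qₖ₋₂ (with p₋₁=1, p₋₂=0, q₋₁=0, q₋₂=1):
  k=0: a=16, p=16, q=1
  k=1: a=3, p=49, q=3
  k=2: a=18, p=898, q=55
  k=3: a=1, p=947, q=58
  k=4: a=1, p=1845, q=113

1845/113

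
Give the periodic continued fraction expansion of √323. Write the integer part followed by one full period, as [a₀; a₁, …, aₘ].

[17; 1, 34]

a₀ = ⌊√323⌋ = 17.
With m₀=0, d₀=1 and mₖ₊₁ = dₖaₖ − mₖ, dₖ₊₁ = (n − mₖ₊₁²)/dₖ, aₖ₊₁ = ⌊(a₀+mₖ₊₁)/dₖ₊₁⌋:
  k=1: m=17, d=34, a=1
  k=2: m=17, d=1, a=34
d=1 and a=2a₀=34 at k=2, so the next step gives (m, d) = (17, 34) again — its k=1 value — and the period has length 2.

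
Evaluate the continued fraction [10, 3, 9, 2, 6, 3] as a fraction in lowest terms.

Fold from the inside: start with 3/1.
  6 + 1/3 = 19/3
  2 + 3/19 = 41/19
  9 + 19/41 = 388/41
  3 + 41/388 = 1205/388
  10 + 388/1205 = 12438/1205

12438/1205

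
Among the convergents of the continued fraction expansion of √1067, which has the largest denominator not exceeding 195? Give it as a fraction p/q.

√1067 = [32; 1, 1, 1, 64, …] (period length 4).
Convergents:
  p_0/q_0 = 32/1
  p_1/q_1 = 33/1
  p_2/q_2 = 65/2
  p_3/q_3 = 98/3
  p_4/q_4 = 6337/194
  p_5/q_5 = 6435/197
q_4 = 194 ≤ 195 < 197 = q_5, so the answer is 6337/194.

6337/194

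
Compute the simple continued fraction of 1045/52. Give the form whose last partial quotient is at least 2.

[20; 10, 2, 2]

1045 = 20×52 + 5
52 = 10×5 + 2
5 = 2×2 + 1
2 = 2×1 + 0  (stop)
So 1045/52 = [20; 10, 2, 2].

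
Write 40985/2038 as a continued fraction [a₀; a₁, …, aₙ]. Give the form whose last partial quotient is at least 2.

40985 = 20·2038 + 225
2038 = 9·225 + 13
225 = 17·13 + 4
13 = 3·4 + 1
4 = 4·1 + 0  (stop)
So 40985/2038 = [20; 9, 17, 3, 4].

[20; 9, 17, 3, 4]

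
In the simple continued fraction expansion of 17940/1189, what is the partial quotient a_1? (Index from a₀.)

11

17940 = 15·1189 + 105   →  a_0 = 15
1189 = 11·105 + 34   →  a_1 = 11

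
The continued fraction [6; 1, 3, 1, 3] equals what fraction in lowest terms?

Using pₖ = aₖpₖ₋₁ + pₖ₋₂ and qₖ = aₖqₖ₋₁ + qₖ₋₂:
  k=0: a=6, p=6, q=1
  k=1: a=1, p=7, q=1
  k=2: a=3, p=27, q=4
  k=3: a=1, p=34, q=5
  k=4: a=3, p=129, q=19

129/19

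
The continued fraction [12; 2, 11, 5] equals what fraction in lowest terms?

1460/117

Using pₖ = aₖpₖ₋₁ + pₖ₋₂ and qₖ = aₖqₖ₋₁ + qₖ₋₂:
  k=0: a=12, p=12, q=1
  k=1: a=2, p=25, q=2
  k=2: a=11, p=287, q=23
  k=3: a=5, p=1460, q=117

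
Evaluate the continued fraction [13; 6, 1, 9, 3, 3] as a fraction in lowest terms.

9346/711

Using pₖ = aₖpₖ₋₁ + pₖ₋₂ and qₖ = aₖqₖ₋₁ + qₖ₋₂:
  k=0: a=13, p=13, q=1
  k=1: a=6, p=79, q=6
  k=2: a=1, p=92, q=7
  k=3: a=9, p=907, q=69
  k=4: a=3, p=2813, q=214
  k=5: a=3, p=9346, q=711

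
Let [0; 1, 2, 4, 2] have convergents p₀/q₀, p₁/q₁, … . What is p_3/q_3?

Using pₖ = aₖpₖ₋₁ + pₖ₋₂, qₖ = aₖqₖ₋₁ + qₖ₋₂ (with p₋₁=1, p₋₂=0, q₋₁=0, q₋₂=1):
  k=0: a=0, p=0, q=1
  k=1: a=1, p=1, q=1
  k=2: a=2, p=2, q=3
  k=3: a=4, p=9, q=13

9/13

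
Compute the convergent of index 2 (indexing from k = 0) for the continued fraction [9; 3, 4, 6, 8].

Using pₖ = aₖpₖ₋₁ + pₖ₋₂, qₖ = aₖqₖ₋₁ + qₖ₋₂ (with p₋₁=1, p₋₂=0, q₋₁=0, q₋₂=1):
  k=0: a=9, p=9, q=1
  k=1: a=3, p=28, q=3
  k=2: a=4, p=121, q=13

121/13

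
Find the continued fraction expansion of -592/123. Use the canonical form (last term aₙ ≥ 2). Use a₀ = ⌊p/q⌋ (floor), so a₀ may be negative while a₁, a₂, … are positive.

-592 = -5*123 + 23
123 = 5*23 + 8
23 = 2*8 + 7
8 = 1*7 + 1
7 = 7*1 + 0  (stop)
So -592/123 = [-5; 5, 2, 1, 7].

[-5; 5, 2, 1, 7]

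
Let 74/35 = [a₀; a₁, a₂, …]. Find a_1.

74 = 2·35 + 4   →  a_0 = 2
35 = 8·4 + 3   →  a_1 = 8

8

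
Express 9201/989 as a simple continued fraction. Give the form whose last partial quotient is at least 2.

9201 = 9×989 + 300
989 = 3×300 + 89
300 = 3×89 + 33
89 = 2×33 + 23
33 = 1×23 + 10
23 = 2×10 + 3
10 = 3×3 + 1
3 = 3×1 + 0  (stop)
So 9201/989 = [9; 3, 3, 2, 1, 2, 3, 3].

[9; 3, 3, 2, 1, 2, 3, 3]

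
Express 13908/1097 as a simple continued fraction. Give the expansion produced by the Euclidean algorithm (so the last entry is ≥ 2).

[12; 1, 2, 9, 3, 2, 5]

13908 = 12×1097 + 744
1097 = 1×744 + 353
744 = 2×353 + 38
353 = 9×38 + 11
38 = 3×11 + 5
11 = 2×5 + 1
5 = 5×1 + 0  (stop)
So 13908/1097 = [12; 1, 2, 9, 3, 2, 5].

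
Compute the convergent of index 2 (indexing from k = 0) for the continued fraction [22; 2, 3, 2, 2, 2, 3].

157/7

Using pₖ = aₖpₖ₋₁ + pₖ₋₂, qₖ = aₖqₖ₋₁ + qₖ₋₂ (with p₋₁=1, p₋₂=0, q₋₁=0, q₋₂=1):
  k=0: a=22, p=22, q=1
  k=1: a=2, p=45, q=2
  k=2: a=3, p=157, q=7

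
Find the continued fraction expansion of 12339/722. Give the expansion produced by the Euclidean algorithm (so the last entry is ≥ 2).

[17; 11, 9, 3, 2]

12339 = 17×722 + 65
722 = 11×65 + 7
65 = 9×7 + 2
7 = 3×2 + 1
2 = 2×1 + 0  (stop)
So 12339/722 = [17; 11, 9, 3, 2].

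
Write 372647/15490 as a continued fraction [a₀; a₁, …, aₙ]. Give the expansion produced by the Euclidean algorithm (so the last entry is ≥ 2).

[24; 17, 2, 6, 3, 10, 2]

372647 = 24·15490 + 887
15490 = 17·887 + 411
887 = 2·411 + 65
411 = 6·65 + 21
65 = 3·21 + 2
21 = 10·2 + 1
2 = 2·1 + 0  (stop)
So 372647/15490 = [24; 17, 2, 6, 3, 10, 2].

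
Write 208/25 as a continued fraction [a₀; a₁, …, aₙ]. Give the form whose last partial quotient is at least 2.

[8; 3, 8]

208 = 8·25 + 8
25 = 3·8 + 1
8 = 8·1 + 0  (stop)
So 208/25 = [8; 3, 8].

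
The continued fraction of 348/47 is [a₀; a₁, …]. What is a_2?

348 = 7·47 + 19   →  a_0 = 7
47 = 2·19 + 9   →  a_1 = 2
19 = 2·9 + 1   →  a_2 = 2

2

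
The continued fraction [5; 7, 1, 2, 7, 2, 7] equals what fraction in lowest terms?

Fold from the inside: start with 7/1.
  2 + 1/7 = 15/7
  7 + 7/15 = 112/15
  2 + 15/112 = 239/112
  1 + 112/239 = 351/239
  7 + 239/351 = 2696/351
  5 + 351/2696 = 13831/2696

13831/2696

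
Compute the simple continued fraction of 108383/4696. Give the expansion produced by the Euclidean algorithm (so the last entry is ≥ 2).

[23; 12, 1, 1, 10, 1, 1, 8]

108383 = 23*4696 + 375
4696 = 12*375 + 196
375 = 1*196 + 179
196 = 1*179 + 17
179 = 10*17 + 9
17 = 1*9 + 8
9 = 1*8 + 1
8 = 8*1 + 0  (stop)
So 108383/4696 = [23; 12, 1, 1, 10, 1, 1, 8].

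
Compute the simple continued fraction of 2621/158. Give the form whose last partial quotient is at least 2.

2621 = 16·158 + 93
158 = 1·93 + 65
93 = 1·65 + 28
65 = 2·28 + 9
28 = 3·9 + 1
9 = 9·1 + 0  (stop)
So 2621/158 = [16; 1, 1, 2, 3, 9].

[16; 1, 1, 2, 3, 9]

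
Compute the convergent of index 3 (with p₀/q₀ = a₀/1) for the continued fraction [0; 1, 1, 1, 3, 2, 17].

2/3

Using pₖ = aₖpₖ₋₁ + pₖ₋₂, qₖ = aₖqₖ₋₁ + qₖ₋₂ (with p₋₁=1, p₋₂=0, q₋₁=0, q₋₂=1):
  k=0: a=0, p=0, q=1
  k=1: a=1, p=1, q=1
  k=2: a=1, p=1, q=2
  k=3: a=1, p=2, q=3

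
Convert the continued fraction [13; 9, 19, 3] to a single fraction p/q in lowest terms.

Fold from the inside: start with 3/1.
  19 + 1/3 = 58/3
  9 + 3/58 = 525/58
  13 + 58/525 = 6883/525

6883/525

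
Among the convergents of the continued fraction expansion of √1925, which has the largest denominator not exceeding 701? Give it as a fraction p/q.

√1925 = [43; 1, 6, 1, 86, …] (period length 4).
Convergents:
  p_0/q_0 = 43/1
  p_1/q_1 = 44/1
  p_2/q_2 = 307/7
  p_3/q_3 = 351/8
  p_4/q_4 = 30493/695
  p_5/q_5 = 30844/703
q_4 = 695 ≤ 701 < 703 = q_5, so the answer is 30493/695.

30493/695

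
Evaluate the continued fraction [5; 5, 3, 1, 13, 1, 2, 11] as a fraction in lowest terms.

53507/10309

Using pₖ = aₖpₖ₋₁ + pₖ₋₂ and qₖ = aₖqₖ₋₁ + qₖ₋₂:
  k=0: a=5, p=5, q=1
  k=1: a=5, p=26, q=5
  k=2: a=3, p=83, q=16
  k=3: a=1, p=109, q=21
  k=4: a=13, p=1500, q=289
  k=5: a=1, p=1609, q=310
  k=6: a=2, p=4718, q=909
  k=7: a=11, p=53507, q=10309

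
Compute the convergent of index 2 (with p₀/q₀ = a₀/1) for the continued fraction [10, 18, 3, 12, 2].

Using pₖ = aₖpₖ₋₁ + pₖ₋₂, qₖ = aₖqₖ₋₁ + qₖ₋₂ (with p₋₁=1, p₋₂=0, q₋₁=0, q₋₂=1):
  k=0: a=10, p=10, q=1
  k=1: a=18, p=181, q=18
  k=2: a=3, p=553, q=55

553/55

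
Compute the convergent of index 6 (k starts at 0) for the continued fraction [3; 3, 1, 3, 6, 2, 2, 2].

Using pₖ = aₖpₖ₋₁ + pₖ₋₂, qₖ = aₖqₖ₋₁ + qₖ₋₂ (with p₋₁=1, p₋₂=0, q₋₁=0, q₋₂=1):
  k=0: a=3, p=3, q=1
  k=1: a=3, p=10, q=3
  k=2: a=1, p=13, q=4
  k=3: a=3, p=49, q=15
  k=4: a=6, p=307, q=94
  k=5: a=2, p=663, q=203
  k=6: a=2, p=1633, q=500

1633/500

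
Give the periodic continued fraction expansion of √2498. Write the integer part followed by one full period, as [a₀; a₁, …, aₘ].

a₀ = ⌊√2498⌋ = 49.
With m₀=0, d₀=1 and mₖ₊₁ = dₖaₖ − mₖ, dₖ₊₁ = (n − mₖ₊₁²)/dₖ, aₖ₊₁ = ⌊(a₀+mₖ₊₁)/dₖ₊₁⌋:
  k=1: m=49, d=97, a=1
  k=2: m=48, d=2, a=48
  k=3: m=48, d=97, a=1
  k=4: m=49, d=1, a=98
d=1 and a=2a₀=98 at k=4, so the next step gives (m, d) = (49, 97) again — its k=1 value — and the period has length 4.

[49; 1, 48, 1, 98]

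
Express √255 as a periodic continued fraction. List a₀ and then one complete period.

a₀ = ⌊√255⌋ = 15.
With m₀=0, d₀=1 and mₖ₊₁ = dₖaₖ − mₖ, dₖ₊₁ = (n − mₖ₊₁²)/dₖ, aₖ₊₁ = ⌊(a₀+mₖ₊₁)/dₖ₊₁⌋:
  k=1: m=15, d=30, a=1
  k=2: m=15, d=1, a=30
d=1 and a=2a₀=30 at k=2, so the next step gives (m, d) = (15, 30) again — its k=1 value — and the period has length 2.

[15; 1, 30]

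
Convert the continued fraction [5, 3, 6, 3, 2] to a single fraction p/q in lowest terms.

Fold from the inside: start with 2/1.
  3 + 1/2 = 7/2
  6 + 2/7 = 44/7
  3 + 7/44 = 139/44
  5 + 44/139 = 739/139

739/139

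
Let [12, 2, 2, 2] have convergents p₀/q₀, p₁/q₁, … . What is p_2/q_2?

Using pₖ = aₖpₖ₋₁ + pₖ₋₂, qₖ = aₖqₖ₋₁ + qₖ₋₂ (with p₋₁=1, p₋₂=0, q₋₁=0, q₋₂=1):
  k=0: a=12, p=12, q=1
  k=1: a=2, p=25, q=2
  k=2: a=2, p=62, q=5

62/5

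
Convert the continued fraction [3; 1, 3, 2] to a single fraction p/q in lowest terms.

34/9

Using pₖ = aₖpₖ₋₁ + pₖ₋₂ and qₖ = aₖqₖ₋₁ + qₖ₋₂:
  k=0: a=3, p=3, q=1
  k=1: a=1, p=4, q=1
  k=2: a=3, p=15, q=4
  k=3: a=2, p=34, q=9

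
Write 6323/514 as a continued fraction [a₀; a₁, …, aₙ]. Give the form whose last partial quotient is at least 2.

6323 = 12*514 + 155
514 = 3*155 + 49
155 = 3*49 + 8
49 = 6*8 + 1
8 = 8*1 + 0  (stop)
So 6323/514 = [12; 3, 3, 6, 8].

[12; 3, 3, 6, 8]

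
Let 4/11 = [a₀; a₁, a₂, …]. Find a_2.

4 = 0·11 + 4   →  a_0 = 0
11 = 2·4 + 3   →  a_1 = 2
4 = 1·3 + 1   →  a_2 = 1

1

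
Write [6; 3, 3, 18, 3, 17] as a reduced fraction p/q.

Fold from the inside: start with 17/1.
  3 + 1/17 = 52/17
  18 + 17/52 = 953/52
  3 + 52/953 = 2911/953
  3 + 953/2911 = 9686/2911
  6 + 2911/9686 = 61027/9686

61027/9686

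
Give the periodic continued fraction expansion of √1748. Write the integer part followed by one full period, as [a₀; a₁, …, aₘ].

[41; 1, 4, 4, 4, 1, 82]

a₀ = ⌊√1748⌋ = 41.
With m₀=0, d₀=1 and mₖ₊₁ = dₖaₖ − mₖ, dₖ₊₁ = (n − mₖ₊₁²)/dₖ, aₖ₊₁ = ⌊(a₀+mₖ₊₁)/dₖ₊₁⌋:
  k=1: m=41, d=67, a=1
  k=2: m=26, d=16, a=4
  k=3: m=38, d=19, a=4
  k=4: m=38, d=16, a=4
  k=5: m=26, d=67, a=1
  k=6: m=41, d=1, a=82
d=1 and a=2a₀=82 at k=6, so the next step gives (m, d) = (41, 67) again — its k=1 value — and the period has length 6.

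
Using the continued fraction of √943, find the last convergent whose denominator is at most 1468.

44742/1457

√943 = [30; 1, 2, 2, 2, 1, 60, …] (period length 6).
Convergents:
  p_0/q_0 = 30/1
  p_1/q_1 = 31/1
  p_2/q_2 = 92/3
  p_3/q_3 = 215/7
  p_4/q_4 = 522/17
  p_5/q_5 = 737/24
  p_6/q_6 = 44742/1457
  p_7/q_7 = 45479/1481
q_6 = 1457 ≤ 1468 < 1481 = q_7, so the answer is 44742/1457.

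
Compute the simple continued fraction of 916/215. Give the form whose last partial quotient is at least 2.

916 = 4*215 + 56
215 = 3*56 + 47
56 = 1*47 + 9
47 = 5*9 + 2
9 = 4*2 + 1
2 = 2*1 + 0  (stop)
So 916/215 = [4; 3, 1, 5, 4, 2].

[4; 3, 1, 5, 4, 2]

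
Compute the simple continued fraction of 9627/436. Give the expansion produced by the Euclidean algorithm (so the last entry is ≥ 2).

9627 = 22×436 + 35
436 = 12×35 + 16
35 = 2×16 + 3
16 = 5×3 + 1
3 = 3×1 + 0  (stop)
So 9627/436 = [22; 12, 2, 5, 3].

[22; 12, 2, 5, 3]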